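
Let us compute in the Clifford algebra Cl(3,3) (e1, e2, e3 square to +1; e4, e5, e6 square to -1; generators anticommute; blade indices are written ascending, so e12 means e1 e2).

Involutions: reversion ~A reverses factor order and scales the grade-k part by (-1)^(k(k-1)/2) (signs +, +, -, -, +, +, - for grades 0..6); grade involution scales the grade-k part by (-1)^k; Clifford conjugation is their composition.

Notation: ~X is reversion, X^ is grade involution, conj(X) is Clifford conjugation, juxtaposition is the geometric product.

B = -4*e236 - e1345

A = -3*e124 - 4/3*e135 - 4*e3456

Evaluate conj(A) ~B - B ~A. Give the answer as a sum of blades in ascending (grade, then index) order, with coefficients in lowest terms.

first term: -4/3*e4 + 4*e16 + 3*e235 - 16*e245 + 16/3*e1256 - 12*e1346
second term: -4/3*e4 - 4*e16 - 3*e235 + 16*e245 + 16/3*e1256 - 12*e1346
Answer: 8*e16 + 6*e235 - 32*e245


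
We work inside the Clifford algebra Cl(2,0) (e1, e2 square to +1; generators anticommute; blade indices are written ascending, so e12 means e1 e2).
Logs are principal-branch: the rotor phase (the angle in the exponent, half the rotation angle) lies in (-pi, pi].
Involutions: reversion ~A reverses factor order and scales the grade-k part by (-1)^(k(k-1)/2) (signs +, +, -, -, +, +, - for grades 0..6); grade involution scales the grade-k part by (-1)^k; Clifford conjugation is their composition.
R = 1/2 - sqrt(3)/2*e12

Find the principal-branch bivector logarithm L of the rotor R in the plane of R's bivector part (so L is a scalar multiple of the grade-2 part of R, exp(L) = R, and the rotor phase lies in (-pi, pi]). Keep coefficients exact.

The scalar part of R is 1/2, and that scalar determines the rotor phase on the principal branch; recovering the unit plane as bivector-part over sine of the phase gives L = phase * plane.
Concretely: cos(phase) = 1/2 gives phase = ±pi/3, and since phase/sin(phase) is even the sign is immaterial: L = (phase/sin(phase)) * <R>_2 = (2*sqrt(3)*pi/9) * <R>_2.
Answer: -pi/3*e12


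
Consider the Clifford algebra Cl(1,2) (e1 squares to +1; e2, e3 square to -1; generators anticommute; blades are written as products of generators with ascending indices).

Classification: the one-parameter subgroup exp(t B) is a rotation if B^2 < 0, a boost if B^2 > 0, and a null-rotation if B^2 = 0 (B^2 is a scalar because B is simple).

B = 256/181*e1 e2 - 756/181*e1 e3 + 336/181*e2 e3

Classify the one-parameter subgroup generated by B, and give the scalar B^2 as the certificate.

B^2 term by term: the squares give (256/181)^2*(e1 e2)^2 + (-756/181)^2*(e1 e3)^2 + (336/181)^2*(e2 e3)^2 = 65536/32761*(+1) + 571536/32761*(+1) + 112896/32761*(-1) = 16 (each basis 2-blade squares to minus the product of its generators' squares); cross terms between blades sharing an index anticommute and cancel. So B^2 = 16.
Answer: boost, certificate B^2 = 16. The scalar 16 is the complete invariant here: its sign names the subgroup type.


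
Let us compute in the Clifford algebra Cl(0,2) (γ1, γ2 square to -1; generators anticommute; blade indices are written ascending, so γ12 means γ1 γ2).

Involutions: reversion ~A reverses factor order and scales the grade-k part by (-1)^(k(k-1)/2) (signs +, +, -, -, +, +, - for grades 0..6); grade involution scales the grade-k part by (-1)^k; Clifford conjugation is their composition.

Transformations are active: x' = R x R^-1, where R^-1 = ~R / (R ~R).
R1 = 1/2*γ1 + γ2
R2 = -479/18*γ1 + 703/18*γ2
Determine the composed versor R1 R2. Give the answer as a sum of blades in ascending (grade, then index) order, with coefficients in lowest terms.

Distribute over the terms of R1 (each basis-blade product reordered to ascending indices, repeated generators contracted through their squares):
(1/2*γ1) R2 = 479/36 + 703/36*γ12
(γ2) R2 = -703/18 + 479/18*γ12
Summing the partial products and collecting blades:
Answer: -103/4 + 1661/36*γ12


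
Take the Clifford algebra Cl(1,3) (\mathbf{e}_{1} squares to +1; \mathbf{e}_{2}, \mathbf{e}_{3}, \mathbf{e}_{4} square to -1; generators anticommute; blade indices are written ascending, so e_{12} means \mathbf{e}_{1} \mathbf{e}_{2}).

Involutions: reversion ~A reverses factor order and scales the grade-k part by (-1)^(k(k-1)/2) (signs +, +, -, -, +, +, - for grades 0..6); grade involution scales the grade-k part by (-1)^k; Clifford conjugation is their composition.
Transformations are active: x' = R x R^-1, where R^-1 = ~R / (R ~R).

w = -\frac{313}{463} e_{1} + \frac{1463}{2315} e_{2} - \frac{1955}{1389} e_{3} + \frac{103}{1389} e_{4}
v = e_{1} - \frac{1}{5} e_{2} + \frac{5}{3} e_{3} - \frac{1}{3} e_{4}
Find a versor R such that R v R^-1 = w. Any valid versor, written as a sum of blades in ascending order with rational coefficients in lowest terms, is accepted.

Take R = v + w = \frac{150}{463} e_{1} + \frac{200}{463} e_{2} + \frac{120}{463} e_{3} - \frac{120}{463} e_{4}. Because q(v) = q(w) = -\frac{434}{225}, conjugation by R sends v exactly to w.
Answer: \frac{150}{463} e_{1} + \frac{200}{463} e_{2} + \frac{120}{463} e_{3} - \frac{120}{463} e_{4}


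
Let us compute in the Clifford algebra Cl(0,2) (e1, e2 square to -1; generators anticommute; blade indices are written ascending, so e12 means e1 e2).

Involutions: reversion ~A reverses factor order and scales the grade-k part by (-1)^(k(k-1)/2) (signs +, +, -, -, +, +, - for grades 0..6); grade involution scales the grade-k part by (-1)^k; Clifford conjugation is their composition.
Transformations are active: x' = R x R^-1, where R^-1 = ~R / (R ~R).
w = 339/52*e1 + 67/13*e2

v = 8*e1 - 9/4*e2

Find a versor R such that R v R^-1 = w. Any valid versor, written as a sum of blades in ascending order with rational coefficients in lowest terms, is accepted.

A norm check does it: q(v) = q(w) = -1105/16, hence R = v + w = 755/52*e1 + 151/52*e2 realises the map — parallel part kept, (v - w)/2 negated, v carried to w.
Answer: 755/52*e1 + 151/52*e2


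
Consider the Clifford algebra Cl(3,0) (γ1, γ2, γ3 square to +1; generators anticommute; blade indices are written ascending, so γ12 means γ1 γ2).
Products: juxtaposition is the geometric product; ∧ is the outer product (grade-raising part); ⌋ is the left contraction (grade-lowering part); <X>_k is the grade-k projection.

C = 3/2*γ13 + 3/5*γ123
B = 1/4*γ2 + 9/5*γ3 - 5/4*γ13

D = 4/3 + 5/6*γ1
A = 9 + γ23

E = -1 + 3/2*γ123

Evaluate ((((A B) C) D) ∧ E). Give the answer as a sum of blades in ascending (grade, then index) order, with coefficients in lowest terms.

step 1: 81/20*γ2 + 319/20*γ3 - 5/4*γ12 - 45/4*γ13
step 2: 135/8 - 957/40*γ1 - 27/4*γ2 + 3/4*γ3 + 957/100*γ12 - 243/100*γ13 + 15/8*γ23 - 243/40*γ123
step 3: 41/16 - 1427/80*γ1 - 679/40*γ2 + 121/40*γ3 + 3677/200*γ12 - 773/200*γ13 - 41/16*γ23 - 523/80*γ123
step 4: -41/16 + 1427/80*γ1 + 679/40*γ2 - 121/40*γ3 - 3677/200*γ12 + 773/200*γ13 + 41/16*γ23 + 1661/160*γ123
Answer: -41/16 + 1427/80*γ1 + 679/40*γ2 - 121/40*γ3 - 3677/200*γ12 + 773/200*γ13 + 41/16*γ23 + 1661/160*γ123


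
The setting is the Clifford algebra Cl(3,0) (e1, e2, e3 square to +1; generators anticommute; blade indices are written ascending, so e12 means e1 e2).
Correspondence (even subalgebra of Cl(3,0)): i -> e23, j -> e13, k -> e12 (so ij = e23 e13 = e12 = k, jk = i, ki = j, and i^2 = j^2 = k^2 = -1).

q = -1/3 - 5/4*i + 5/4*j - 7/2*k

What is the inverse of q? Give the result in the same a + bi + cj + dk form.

In blades: q = -1/3 - 7/2*e12 + 5/4*e13 - 5/4*e23.
With qbar = -1/3 + 7/2*e12 - 5/4*e13 + 5/4*e23 (scalar fixed, mapped units negated), q qbar = 1115/72 (the sum of squared coefficients), so q^-1 = qbar / (1115/72) = -24/1115 + 252/1115*e12 - 18/223*e13 + 18/223*e23; translating back:
Answer: -24/1115 + 18/223*i - 18/223*j + 252/1115*k


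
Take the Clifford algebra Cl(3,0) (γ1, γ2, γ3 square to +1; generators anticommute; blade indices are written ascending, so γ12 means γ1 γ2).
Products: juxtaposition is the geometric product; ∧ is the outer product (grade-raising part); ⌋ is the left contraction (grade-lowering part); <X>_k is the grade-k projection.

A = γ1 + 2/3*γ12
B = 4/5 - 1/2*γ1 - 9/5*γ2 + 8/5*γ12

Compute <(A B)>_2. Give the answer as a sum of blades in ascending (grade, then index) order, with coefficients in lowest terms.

step 1: -47/30 - 2/5*γ1 + 29/15*γ2 - 19/15*γ12
step 2: -19/15*γ12
Answer: -19/15*γ12


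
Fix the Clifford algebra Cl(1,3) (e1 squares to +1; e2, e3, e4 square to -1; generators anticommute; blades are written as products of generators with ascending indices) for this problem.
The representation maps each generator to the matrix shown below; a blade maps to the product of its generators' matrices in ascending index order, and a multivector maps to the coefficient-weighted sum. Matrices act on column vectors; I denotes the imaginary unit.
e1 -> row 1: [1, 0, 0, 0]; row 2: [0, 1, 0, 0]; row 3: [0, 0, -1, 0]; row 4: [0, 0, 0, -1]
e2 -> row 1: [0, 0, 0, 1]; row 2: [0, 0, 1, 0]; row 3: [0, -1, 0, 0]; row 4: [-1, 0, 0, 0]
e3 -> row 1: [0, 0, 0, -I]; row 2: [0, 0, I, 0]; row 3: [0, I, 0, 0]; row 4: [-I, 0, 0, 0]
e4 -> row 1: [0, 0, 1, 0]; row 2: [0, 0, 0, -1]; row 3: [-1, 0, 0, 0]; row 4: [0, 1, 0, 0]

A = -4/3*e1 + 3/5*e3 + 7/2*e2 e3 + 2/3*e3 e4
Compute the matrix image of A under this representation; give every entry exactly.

Bivector images (products of the table entries): rho(e2 e3) = rho(e2)rho(e3) = row 1: [-I, 0, 0, 0]; row 2: [0, I, 0, 0]; row 3: [0, 0, -I, 0]; row 4: [0, 0, 0, I]; rho(e3 e4) = rho(e3)rho(e4) = row 1: [0, -I, 0, 0]; row 2: [-I, 0, 0, 0]; row 3: [0, 0, 0, -I]; row 4: [0, 0, -I, 0].
M = (-4/3)*rho(e1) + (3/5)*rho(e3) + (7/2)*rho(e2 e3) + (2/3)*rho(e3 e4), summed entrywise:
Answer: row 1: [-4/3 - 7*I/2, -2*I/3, 0, -3*I/5]; row 2: [-2*I/3, -4/3 + 7*I/2, 3*I/5, 0]; row 3: [0, 3*I/5, 4/3 - 7*I/2, -2*I/3]; row 4: [-3*I/5, 0, -2*I/3, 4/3 + 7*I/2]


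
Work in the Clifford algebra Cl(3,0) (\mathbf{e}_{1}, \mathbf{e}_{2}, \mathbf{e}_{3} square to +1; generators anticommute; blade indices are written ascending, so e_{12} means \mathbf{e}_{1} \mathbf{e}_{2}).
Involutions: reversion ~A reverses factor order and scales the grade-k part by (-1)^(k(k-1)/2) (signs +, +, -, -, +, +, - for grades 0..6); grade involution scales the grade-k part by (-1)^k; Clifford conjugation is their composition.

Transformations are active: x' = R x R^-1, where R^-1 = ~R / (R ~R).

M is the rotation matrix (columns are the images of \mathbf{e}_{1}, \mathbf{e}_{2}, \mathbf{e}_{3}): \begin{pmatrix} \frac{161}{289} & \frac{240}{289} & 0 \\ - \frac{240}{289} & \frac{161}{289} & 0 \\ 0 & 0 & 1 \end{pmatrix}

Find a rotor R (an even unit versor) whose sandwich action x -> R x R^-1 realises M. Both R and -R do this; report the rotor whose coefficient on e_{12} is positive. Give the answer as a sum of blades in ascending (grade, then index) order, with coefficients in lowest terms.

Method: write R = a + b12*e_{12} + b13*e_{13} + b23*e_{23} with a^2 + b12^2 + b13^2 + b23^2 = 1 (so R^-1 = ~R). Expanding the columns R e_j ~R gives tr M = 4a^2 - 1 and, from the antisymmetric part, M21 - M12 = -4a*b12, M13 - M31 = 4a*b13, M32 - M23 = -4a*b23.
Here tr M = \frac{611}{289}, so a^2 = (1 + tr M)/4 = \frac{225}{289} and a = ±\frac{15}{17}. Taking a = \frac{15}{17}: M21 - M12 = -\frac{480}{289}, M13 - M31 = 0, M32 - M23 = 0, giving b12 = \frac{8}{17}, b13 = 0, b23 = 0, i.e. R = \frac{15}{17} + \frac{8}{17} e_{12}.
Its e_{12} coefficient is already positive.
Answer: \frac{15}{17} + \frac{8}{17} e_{12}. Recall the cover is two-to-one: with M of trace \frac{611}{289}, both preimages act alike, and the stated e_{12} sign chooses the sheet.


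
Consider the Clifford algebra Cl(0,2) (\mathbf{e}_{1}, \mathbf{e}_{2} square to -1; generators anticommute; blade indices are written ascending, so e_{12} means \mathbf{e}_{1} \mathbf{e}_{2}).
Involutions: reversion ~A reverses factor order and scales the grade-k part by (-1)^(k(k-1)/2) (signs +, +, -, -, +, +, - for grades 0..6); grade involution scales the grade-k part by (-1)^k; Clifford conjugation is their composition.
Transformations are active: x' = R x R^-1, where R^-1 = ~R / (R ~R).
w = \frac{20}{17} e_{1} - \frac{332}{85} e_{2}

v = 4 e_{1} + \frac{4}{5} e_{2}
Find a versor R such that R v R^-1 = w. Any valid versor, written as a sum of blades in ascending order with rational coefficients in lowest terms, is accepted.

Construction: equal norms (both -\frac{416}{25}) license R = v + w = \frac{88}{17} e_{1} - \frac{264}{85} e_{2} — nothing changes along that direction, while (v - w)/2 changes sign, so v maps onto w.
Answer: \frac{88}{17} e_{1} - \frac{264}{85} e_{2}


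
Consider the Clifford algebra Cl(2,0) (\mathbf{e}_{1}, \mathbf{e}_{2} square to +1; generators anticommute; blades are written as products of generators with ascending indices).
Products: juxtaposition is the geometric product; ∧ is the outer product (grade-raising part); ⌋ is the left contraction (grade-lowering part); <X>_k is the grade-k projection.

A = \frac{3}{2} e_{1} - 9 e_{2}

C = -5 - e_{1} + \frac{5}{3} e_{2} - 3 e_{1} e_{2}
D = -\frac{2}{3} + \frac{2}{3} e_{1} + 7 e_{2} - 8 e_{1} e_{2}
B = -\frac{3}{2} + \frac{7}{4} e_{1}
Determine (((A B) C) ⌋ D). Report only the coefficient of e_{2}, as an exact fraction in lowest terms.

step 1: \frac{21}{8} - \frac{9}{4} e_{1} + \frac{27}{2} e_{2} + \frac{63}{4} e_{1} e_{2}
step 2: \frac{471}{8} + \frac{603}{8} e_{1} - \frac{325}{8} e_{2} - \frac{615}{8} e_{1} e_{2}
step 3: -\frac{7107}{8} - \frac{1143}{4} e_{1} - \frac{1527}{8} e_{2} - 471 e_{1} e_{2}
Answer: -\frac{1527}{8}


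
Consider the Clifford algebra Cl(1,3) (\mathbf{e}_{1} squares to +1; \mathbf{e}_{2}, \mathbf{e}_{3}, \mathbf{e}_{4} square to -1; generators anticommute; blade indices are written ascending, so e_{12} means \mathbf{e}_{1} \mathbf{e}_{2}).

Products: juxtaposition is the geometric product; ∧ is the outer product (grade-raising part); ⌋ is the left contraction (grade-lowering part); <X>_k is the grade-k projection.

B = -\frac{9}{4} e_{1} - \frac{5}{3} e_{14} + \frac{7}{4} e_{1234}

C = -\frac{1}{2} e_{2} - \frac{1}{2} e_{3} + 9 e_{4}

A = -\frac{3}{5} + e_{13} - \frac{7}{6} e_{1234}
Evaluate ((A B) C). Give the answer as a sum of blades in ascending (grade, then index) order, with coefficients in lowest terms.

step 1: \frac{49}{24} + \frac{27}{20} e_{1} + \frac{9}{4} e_{3} + e_{14} + \frac{35}{18} e_{23} - \frac{7}{4} e_{24} + \frac{5}{3} e_{34} - \frac{21}{8} e_{234} - \frac{21}{20} e_{1234}
step 2: \frac{9}{8} - 9 e_{1} + \frac{2261}{144} e_{2} - \frac{2447}{144} e_{3} + \frac{221}{12} e_{4} - \frac{27}{40} e_{12} - \frac{27}{40} e_{13} + \frac{243}{20} e_{14} + \frac{99}{4} e_{23} + \frac{21}{16} e_{24} + \frac{303}{16} e_{34} + \frac{189}{20} e_{123} + \frac{41}{40} e_{124} - \frac{1}{40} e_{134} + \frac{379}{24} e_{234}
Answer: \frac{9}{8} - 9 e_{1} + \frac{2261}{144} e_{2} - \frac{2447}{144} e_{3} + \frac{221}{12} e_{4} - \frac{27}{40} e_{12} - \frac{27}{40} e_{13} + \frac{243}{20} e_{14} + \frac{99}{4} e_{23} + \frac{21}{16} e_{24} + \frac{303}{16} e_{34} + \frac{189}{20} e_{123} + \frac{41}{40} e_{124} - \frac{1}{40} e_{134} + \frac{379}{24} e_{234}


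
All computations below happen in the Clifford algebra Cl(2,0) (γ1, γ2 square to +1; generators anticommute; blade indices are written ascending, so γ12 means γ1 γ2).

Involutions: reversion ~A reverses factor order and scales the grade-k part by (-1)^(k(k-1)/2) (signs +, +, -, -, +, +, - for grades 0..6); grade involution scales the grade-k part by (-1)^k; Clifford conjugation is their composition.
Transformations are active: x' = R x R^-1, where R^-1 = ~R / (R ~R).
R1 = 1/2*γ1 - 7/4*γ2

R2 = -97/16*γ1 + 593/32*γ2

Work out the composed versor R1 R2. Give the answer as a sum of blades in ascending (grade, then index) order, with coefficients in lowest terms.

Distribute over the terms of R1 (each basis-blade product reordered to ascending indices, repeated generators contracted through their squares):
(1/2*γ1) R2 = -97/32 + 593/64*γ12
(-7/4*γ2) R2 = -4151/128 - 679/64*γ12
Summing the partial products and collecting blades:
Answer: -4539/128 - 43/32*γ12


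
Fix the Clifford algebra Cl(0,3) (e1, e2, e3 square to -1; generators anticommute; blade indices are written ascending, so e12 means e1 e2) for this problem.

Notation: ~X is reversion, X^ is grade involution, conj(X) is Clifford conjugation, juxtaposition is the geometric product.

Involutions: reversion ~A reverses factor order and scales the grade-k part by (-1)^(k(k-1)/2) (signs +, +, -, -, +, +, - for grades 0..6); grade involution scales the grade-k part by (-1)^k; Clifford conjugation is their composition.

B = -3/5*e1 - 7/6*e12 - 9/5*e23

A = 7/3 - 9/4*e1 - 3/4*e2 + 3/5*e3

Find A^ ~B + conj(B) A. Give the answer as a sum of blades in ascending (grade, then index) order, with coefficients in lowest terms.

first term: 27/20 - 21/40*e1 - 741/200*e2 - 27/20*e3 + 571/180*e12 - 9/25*e13 + 21/5*e23 + 67/20*e123
second term: 27/20 + 91/40*e1 - 741/200*e2 - 27/20*e3 + 409/180*e12 + 9/25*e13 + 21/5*e23 - 67/20*e123
Answer: 27/10 + 7/4*e1 - 741/100*e2 - 27/10*e3 + 49/9*e12 + 42/5*e23


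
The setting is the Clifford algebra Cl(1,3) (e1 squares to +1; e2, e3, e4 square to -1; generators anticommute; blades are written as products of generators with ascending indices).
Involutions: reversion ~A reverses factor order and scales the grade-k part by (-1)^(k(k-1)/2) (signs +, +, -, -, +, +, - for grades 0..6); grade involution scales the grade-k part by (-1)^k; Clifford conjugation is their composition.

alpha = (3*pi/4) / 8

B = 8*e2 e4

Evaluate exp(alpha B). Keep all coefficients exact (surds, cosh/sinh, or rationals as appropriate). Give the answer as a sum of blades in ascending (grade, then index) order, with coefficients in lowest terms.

B^2 = (8)^2*(e2 e4)^2 = 64*(-1) = -64 (a basis 2-blade squares to minus the product of its generators' squares).
B^2 = -64 — a negative square means the series sums to a rotation: l = 8, alpha*l = 3*pi/4, so exp(alpha B) = cos(3*pi/4) + (sin(3*pi/4)/8)*B = -sqrt(2)/2 + (sqrt(2)/16)*B.
Answer: -sqrt(2)/2 + sqrt(2)/2*e2 e4


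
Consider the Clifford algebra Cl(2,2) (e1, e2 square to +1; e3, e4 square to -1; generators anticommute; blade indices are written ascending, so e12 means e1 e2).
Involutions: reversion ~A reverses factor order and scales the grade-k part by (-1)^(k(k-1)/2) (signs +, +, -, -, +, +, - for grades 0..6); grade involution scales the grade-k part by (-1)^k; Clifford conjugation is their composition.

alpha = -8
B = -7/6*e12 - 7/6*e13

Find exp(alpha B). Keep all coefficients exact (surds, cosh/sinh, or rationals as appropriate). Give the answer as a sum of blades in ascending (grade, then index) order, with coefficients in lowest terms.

B^2 term by term: the squares give (-7/6)^2*(e12)^2 + (-7/6)^2*(e13)^2 = 49/36*(-1) + 49/36*(+1) = 0 (each basis 2-blade squares to minus the product of its generators' squares); cross terms between blades sharing an index anticommute and cancel. So B^2 = 0.
B^2 = 0, so the series closes: exp(alpha B) = 1 + alpha B (parabolic case).
Answer: 1 + 28/3*e12 + 28/3*e13


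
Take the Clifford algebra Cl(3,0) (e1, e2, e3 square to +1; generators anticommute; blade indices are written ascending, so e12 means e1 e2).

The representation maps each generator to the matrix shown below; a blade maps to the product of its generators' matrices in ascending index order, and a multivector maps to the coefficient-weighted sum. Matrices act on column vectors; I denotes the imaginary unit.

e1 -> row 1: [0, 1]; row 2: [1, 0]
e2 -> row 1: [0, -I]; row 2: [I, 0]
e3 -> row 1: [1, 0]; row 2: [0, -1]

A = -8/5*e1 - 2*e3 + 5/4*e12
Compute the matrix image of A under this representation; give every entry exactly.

Bivector images (products of the table entries): rho(e12) = rho(e1)rho(e2) = row 1: [I, 0]; row 2: [0, -I].
M = (-8/5)*rho(e1) + (-2)*rho(e3) + (5/4)*rho(e12), summed entrywise:
Answer: row 1: [-2 + 5*I/4, -8/5]; row 2: [-8/5, 2 - 5*I/4]


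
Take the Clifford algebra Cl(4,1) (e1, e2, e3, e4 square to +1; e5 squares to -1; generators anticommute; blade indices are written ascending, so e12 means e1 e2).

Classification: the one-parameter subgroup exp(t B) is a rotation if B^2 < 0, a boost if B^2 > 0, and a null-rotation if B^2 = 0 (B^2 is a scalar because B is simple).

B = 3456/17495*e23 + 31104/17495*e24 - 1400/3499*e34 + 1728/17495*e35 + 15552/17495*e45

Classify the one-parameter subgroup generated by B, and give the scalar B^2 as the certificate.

B^2 term by term: the squares give (3456/17495)^2*(e23)^2 + (31104/17495)^2*(e24)^2 + (-1400/3499)^2*(e34)^2 + (1728/17495)^2*(e35)^2 + (15552/17495)^2*(e45)^2 = 11943936/306075025*(-1) + 967458816/306075025*(-1) + 1960000/12243001*(-1) + 2985984/306075025*(+1) + 241864704/306075025*(+1) = -64/25 (each basis 2-blade squares to minus the product of its generators' squares); cross terms between blades sharing an index anticommute and cancel; the commuting (index-disjoint) pairs give grade-4 terms 2*c*c'*(blade product), which cancel blade by blade — e2345: 107495424/306075025 - 107495424/306075025 = 0 — confirming B is simple. So B^2 = -64/25.
Answer: rotation, certificate B^2 = -64/25. Key observation: B^2 = -64/25 is a conjugation invariant, so its sign decides the class regardless of the surface form of B.


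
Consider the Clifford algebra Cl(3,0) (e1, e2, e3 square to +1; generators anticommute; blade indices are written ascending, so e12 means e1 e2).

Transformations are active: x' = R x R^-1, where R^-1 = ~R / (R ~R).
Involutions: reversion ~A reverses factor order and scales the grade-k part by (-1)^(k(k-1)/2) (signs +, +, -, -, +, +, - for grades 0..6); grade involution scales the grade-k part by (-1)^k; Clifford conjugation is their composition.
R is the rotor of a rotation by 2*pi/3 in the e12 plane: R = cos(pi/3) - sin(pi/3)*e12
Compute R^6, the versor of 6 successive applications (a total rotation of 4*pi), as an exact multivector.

Rotor phase runs at HALF the rotation angle; powers of one rotor simply add phase, so after 6 steps in e12 the phase is 6*pi/3 = 2*pi and R^6 = cos(2*pi) - sin(2*pi)*e12.
cos(2*pi) = 1 and sin(2*pi) = 0, so R^6 = 1. The total rotation 4*pi is 2 full turns, so every vector returns to itself, yet the rotor is +1, back on the identity sheet (an even number of 2*pi turns).
Answer: 1


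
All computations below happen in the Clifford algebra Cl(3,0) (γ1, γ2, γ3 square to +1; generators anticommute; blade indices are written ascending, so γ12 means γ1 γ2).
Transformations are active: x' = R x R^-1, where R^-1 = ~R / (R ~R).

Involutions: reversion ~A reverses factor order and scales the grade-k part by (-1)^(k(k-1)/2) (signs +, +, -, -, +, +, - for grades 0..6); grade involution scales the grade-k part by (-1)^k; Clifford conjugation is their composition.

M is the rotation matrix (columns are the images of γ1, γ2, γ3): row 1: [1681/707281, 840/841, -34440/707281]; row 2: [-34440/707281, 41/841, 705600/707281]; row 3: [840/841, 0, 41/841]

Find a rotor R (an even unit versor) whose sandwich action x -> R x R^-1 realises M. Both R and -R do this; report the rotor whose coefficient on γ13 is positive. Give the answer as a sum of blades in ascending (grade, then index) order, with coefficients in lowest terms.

Method: write R = a + b12*γ12 + b13*γ13 + b23*γ23 with a^2 + b12^2 + b13^2 + b23^2 = 1 (so R^-1 = ~R). Expanding the columns R e_j ~R gives tr M = 4a^2 - 1 and, from the antisymmetric part, M21 - M12 = -4a*b12, M13 - M31 = 4a*b13, M32 - M23 = -4a*b23.
Here tr M = 70643/707281, so a^2 = (1 + tr M)/4 = 194481/707281 and a = ±441/841. Taking a = 441/841: M21 - M12 = -740880/707281, M13 - M31 = -740880/707281, M32 - M23 = -705600/707281, giving b12 = 420/841, b13 = -420/841, b23 = 400/841, i.e. R = 441/841 + 420/841*γ12 - 420/841*γ13 + 400/841*γ23.
Its γ13 coefficient is negative, so report the other preimage -R.
Answer: -441/841 - 420/841*γ12 + 420/841*γ13 - 400/841*γ23. Sheet selection: the two-to-one cover makes ±R indistinguishable at the matrix level (trace 70643/707281), so uniqueness comes from the required sign on γ13.


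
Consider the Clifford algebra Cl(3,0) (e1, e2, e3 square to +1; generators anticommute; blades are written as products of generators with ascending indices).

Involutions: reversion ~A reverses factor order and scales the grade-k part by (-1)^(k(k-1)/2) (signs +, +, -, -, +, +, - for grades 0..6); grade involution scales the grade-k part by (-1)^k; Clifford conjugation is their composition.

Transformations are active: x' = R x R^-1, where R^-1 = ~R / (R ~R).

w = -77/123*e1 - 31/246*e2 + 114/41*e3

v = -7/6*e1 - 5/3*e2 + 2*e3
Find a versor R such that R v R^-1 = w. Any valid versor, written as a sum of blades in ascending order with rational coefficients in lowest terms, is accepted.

Sketch: the shared square 293/36 makes R = v + w = -147/82*e1 - 147/82*e2 + 196/41*e3 the natural versor; its sandwich fixes that direction, negates (v - w)/2, and sends v to w.
Answer: -147/82*e1 - 147/82*e2 + 196/41*e3


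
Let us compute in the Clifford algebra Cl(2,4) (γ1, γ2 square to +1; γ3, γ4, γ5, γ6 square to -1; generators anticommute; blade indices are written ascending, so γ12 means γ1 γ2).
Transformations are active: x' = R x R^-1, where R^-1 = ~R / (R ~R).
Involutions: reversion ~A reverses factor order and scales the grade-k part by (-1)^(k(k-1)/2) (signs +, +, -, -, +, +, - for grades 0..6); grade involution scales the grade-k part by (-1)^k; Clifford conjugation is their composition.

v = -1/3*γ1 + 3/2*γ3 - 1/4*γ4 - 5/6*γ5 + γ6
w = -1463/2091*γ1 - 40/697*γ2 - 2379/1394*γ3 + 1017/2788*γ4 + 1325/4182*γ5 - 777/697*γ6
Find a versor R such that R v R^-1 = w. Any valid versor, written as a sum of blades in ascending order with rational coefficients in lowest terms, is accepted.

The midline construction: v and w both square to -187/48, so reflecting in their sum -720/697*γ1 - 40/697*γ2 - 144/697*γ3 + 80/697*γ4 - 360/697*γ5 - 80/697*γ6 exchanges them.
Answer: -720/697*γ1 - 40/697*γ2 - 144/697*γ3 + 80/697*γ4 - 360/697*γ5 - 80/697*γ6


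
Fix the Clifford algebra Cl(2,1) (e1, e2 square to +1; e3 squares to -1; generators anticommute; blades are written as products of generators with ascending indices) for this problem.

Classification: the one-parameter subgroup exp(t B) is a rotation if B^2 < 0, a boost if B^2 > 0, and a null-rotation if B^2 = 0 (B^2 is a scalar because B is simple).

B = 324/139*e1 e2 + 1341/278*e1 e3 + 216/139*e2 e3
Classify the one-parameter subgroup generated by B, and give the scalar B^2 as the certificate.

B^2 term by term: the squares give (324/139)^2*(e1 e2)^2 + (1341/278)^2*(e1 e3)^2 + (216/139)^2*(e2 e3)^2 = 104976/19321*(-1) + 1798281/77284*(+1) + 46656/19321*(+1) = 81/4 (each basis 2-blade squares to minus the product of its generators' squares); cross terms between blades sharing an index anticommute and cancel. So B^2 = 81/4.
Answer: boost, certificate B^2 = 81/4. Why this suffices: the scalar 81/4 survives any versor conjugation, so its sign alone determines the class however B is presented.


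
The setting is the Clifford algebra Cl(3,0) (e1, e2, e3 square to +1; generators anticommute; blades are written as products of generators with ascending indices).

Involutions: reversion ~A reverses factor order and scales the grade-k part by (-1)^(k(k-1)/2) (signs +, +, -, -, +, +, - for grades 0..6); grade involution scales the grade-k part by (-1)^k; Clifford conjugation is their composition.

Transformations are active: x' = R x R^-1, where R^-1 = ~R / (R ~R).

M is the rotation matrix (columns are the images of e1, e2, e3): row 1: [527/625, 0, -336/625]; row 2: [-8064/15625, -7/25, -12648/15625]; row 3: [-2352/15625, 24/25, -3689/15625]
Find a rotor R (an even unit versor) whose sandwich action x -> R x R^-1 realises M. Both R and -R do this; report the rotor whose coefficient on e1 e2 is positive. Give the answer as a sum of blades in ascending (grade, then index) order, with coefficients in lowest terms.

Method: write R = a + b12*e1 e2 + b13*e1 e3 + b23*e2 e3 with a^2 + b12^2 + b13^2 + b23^2 = 1 (so R^-1 = ~R). Expanding the columns R e_j ~R gives tr M = 4a^2 - 1 and, from the antisymmetric part, M21 - M12 = -4a*b12, M13 - M31 = 4a*b13, M32 - M23 = -4a*b23.
Here tr M = 5111/15625, so a^2 = (1 + tr M)/4 = 5184/15625 and a = ±72/125. Taking a = 72/125: M21 - M12 = -8064/15625, M13 - M31 = -6048/15625, M32 - M23 = 27648/15625, giving b12 = 28/125, b13 = -21/125, b23 = -96/125, i.e. R = 72/125 + 28/125*e1 e2 - 21/125*e1 e3 - 96/125*e2 e3.
Its e1 e2 coefficient is already positive.
Answer: 72/125 + 28/125*e1 e2 - 21/125*e1 e3 - 96/125*e2 e3. Sheet selection: the two-to-one cover makes ±R indistinguishable at the matrix level (trace 5111/15625), so uniqueness comes from the required sign on e1 e2.


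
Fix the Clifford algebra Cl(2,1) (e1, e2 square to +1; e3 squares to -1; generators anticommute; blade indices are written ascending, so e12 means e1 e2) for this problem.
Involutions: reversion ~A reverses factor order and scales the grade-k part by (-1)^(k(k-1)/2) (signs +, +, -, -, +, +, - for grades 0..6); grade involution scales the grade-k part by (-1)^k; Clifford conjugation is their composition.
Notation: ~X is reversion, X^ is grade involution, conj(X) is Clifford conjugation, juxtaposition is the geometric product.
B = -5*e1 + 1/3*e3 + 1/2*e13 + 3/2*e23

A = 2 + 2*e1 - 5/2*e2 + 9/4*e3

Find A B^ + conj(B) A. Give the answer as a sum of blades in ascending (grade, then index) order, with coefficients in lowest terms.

first term: 43/4 + 89/8*e1 + 27/8*e2 - 41/12*e3 + 25/2*e12 - 131/12*e13 + 23/6*e23 + 17/4*e123
second term: 43/4 + 89/8*e1 + 27/8*e2 - 41/12*e3 - 25/2*e12 + 131/12*e13 - 23/6*e23 - 17/4*e123
Answer: 43/2 + 89/4*e1 + 27/4*e2 - 41/6*e3


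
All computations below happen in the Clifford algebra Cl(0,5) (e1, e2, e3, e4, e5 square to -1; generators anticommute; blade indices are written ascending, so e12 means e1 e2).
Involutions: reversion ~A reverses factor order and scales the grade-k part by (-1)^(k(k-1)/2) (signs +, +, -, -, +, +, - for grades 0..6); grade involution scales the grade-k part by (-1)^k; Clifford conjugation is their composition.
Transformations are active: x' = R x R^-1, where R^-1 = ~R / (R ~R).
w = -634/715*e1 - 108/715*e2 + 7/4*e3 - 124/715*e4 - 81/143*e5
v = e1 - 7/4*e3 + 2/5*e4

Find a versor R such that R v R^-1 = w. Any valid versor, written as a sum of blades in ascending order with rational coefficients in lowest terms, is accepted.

R = v + w = 81/715*e1 - 108/715*e2 + 162/715*e4 - 81/143*e5 works: the equal norms (-1689/400) guarantee its sandwich swaps v into w.
Answer: 81/715*e1 - 108/715*e2 + 162/715*e4 - 81/143*e5


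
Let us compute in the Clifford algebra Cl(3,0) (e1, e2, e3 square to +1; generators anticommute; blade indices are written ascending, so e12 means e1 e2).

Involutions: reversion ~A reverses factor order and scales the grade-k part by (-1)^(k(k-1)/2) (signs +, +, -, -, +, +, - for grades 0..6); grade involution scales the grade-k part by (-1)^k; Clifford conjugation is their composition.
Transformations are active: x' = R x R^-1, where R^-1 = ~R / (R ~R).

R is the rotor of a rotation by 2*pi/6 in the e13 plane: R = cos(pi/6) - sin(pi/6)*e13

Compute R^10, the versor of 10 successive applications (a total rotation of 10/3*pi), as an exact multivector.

The rotor phase is half the rotation angle and phases add under composition, so 10 steps in the e13 plane accumulate phase 10*(pi/6) = 5*pi/3: R^10 = cos(5*pi/3) - sin(5*pi/3)*e13.
cos(5*pi/3) = 1/2 and sin(5*pi/3) = -sqrt(3)/2, so R^10 = 1/2 + sqrt(3)/2*e13. The net rotation is 4/3*pi (after discarding 1 full turn, each of which contributes a factor -1 to the rotor); the rotor keeps the half-angle phase exactly.
Answer: 1/2 + sqrt(3)/2*e13


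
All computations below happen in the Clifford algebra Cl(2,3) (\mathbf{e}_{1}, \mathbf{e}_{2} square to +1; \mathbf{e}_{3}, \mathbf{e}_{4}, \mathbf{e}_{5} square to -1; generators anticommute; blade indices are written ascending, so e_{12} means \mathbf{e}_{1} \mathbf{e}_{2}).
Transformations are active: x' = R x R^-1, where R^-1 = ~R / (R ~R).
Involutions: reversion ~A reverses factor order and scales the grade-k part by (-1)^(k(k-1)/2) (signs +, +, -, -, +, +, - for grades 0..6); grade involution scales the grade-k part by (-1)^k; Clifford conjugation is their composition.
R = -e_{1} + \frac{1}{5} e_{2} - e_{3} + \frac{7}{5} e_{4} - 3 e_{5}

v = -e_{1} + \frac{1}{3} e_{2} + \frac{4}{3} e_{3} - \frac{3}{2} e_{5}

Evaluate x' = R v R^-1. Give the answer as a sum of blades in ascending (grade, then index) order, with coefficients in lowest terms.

~R = -e_{1} + \frac{1}{5} e_{2} - e_{3} + \frac{7}{5} e_{4} - 3 e_{5}, and R ~R = -\frac{273}{25}, so R^-1 = ~R / (-\frac{273}{25}).
R v = -\frac{21}{10} - \frac{2}{15} e_{12} - \frac{7}{3} e_{13} + \frac{7}{5} e_{14} - \frac{3}{2} e_{15} + \frac{3}{5} e_{23} - \frac{7}{15} e_{24} + \frac{7}{10} e_{25} - \frac{28}{15} e_{34} + \frac{11}{2} e_{35} - \frac{21}{10} e_{45}
Answer: \frac{8}{13} e_{1} - \frac{10}{39} e_{2} - \frac{67}{39} e_{3} + \frac{7}{13} e_{4} + \frac{9}{26} e_{5}


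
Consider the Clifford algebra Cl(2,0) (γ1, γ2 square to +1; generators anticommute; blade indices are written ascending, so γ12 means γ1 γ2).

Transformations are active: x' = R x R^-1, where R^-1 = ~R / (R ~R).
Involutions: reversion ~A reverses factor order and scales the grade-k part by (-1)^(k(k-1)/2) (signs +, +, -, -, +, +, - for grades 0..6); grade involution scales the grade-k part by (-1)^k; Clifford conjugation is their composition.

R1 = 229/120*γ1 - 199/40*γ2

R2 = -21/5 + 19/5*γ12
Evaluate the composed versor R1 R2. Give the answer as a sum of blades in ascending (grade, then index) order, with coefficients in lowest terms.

Distribute over the terms of R1 (each basis-blade product reordered to ascending indices, repeated generators contracted through their squares):
(229/120*γ1) R2 = -1603/200*γ1 + 4351/600*γ2
(-199/40*γ2) R2 = 3781/200*γ1 + 4179/200*γ2
Summing the partial products and collecting blades:
Answer: 1089/100*γ1 + 2111/75*γ2


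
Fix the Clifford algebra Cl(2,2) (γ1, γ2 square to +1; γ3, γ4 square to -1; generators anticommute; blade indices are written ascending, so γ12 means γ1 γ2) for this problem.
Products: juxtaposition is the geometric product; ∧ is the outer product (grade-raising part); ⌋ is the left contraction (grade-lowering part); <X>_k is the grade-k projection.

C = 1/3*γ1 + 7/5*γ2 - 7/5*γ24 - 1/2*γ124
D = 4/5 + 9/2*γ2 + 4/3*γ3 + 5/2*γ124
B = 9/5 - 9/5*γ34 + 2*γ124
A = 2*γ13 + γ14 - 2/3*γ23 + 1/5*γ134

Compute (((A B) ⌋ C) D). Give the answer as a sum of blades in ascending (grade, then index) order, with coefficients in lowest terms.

step 1: 9/25*γ1 - 2*γ2 + 9/5*γ13 + 27/5*γ14 - 8/5*γ23 - 6/5*γ24 + 127/75*γ134 + 4*γ234
step 2: -1 + 3/5*γ1 + 27/10*γ2 + 14/5*γ4 - γ14 - 9/50*γ24
step 3: 227/20 + 3/100*γ1 + 4/25*γ2 - 4/3*γ3 + 61/20*γ4 - 43/10*γ12 + 4/5*γ13 - 151/20*γ14 + 18/5*γ23 - 2811/250*γ24 - 56/15*γ34 + 2*γ124 + 4/3*γ134 + 6/25*γ234
Answer: 227/20 + 3/100*γ1 + 4/25*γ2 - 4/3*γ3 + 61/20*γ4 - 43/10*γ12 + 4/5*γ13 - 151/20*γ14 + 18/5*γ23 - 2811/250*γ24 - 56/15*γ34 + 2*γ124 + 4/3*γ134 + 6/25*γ234


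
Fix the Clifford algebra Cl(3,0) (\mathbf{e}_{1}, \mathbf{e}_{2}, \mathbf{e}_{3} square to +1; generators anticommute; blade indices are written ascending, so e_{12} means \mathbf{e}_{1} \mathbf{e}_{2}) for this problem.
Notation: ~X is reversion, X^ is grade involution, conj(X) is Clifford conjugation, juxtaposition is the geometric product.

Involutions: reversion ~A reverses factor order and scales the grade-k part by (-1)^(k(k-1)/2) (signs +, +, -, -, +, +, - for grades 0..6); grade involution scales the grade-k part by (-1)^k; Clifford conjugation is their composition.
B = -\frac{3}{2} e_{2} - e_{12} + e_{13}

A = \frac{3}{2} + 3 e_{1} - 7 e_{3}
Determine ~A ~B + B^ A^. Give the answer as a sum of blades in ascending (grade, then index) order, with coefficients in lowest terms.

first term: -7 e_{1} + \frac{3}{4} e_{2} - 3 e_{3} - 3 e_{12} - \frac{3}{2} e_{13} - \frac{21}{2} e_{23} - 7 e_{123}
second term: 7 e_{1} - \frac{3}{4} e_{2} + 3 e_{3} + 3 e_{12} + \frac{3}{2} e_{13} + \frac{21}{2} e_{23} - 7 e_{123}
Answer: -14 e_{123}


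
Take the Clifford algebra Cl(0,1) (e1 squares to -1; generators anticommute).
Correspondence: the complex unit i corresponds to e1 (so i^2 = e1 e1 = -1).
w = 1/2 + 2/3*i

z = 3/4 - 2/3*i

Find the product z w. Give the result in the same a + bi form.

In blades: z = 3/4 - 2/3*e1, w = 1/2 + 2/3*e1.
Distribute z over w term by term (generator squares from the signature, products reordered to ascending indices): (3/4)*w = 3/8 + 1/2*e1; (-2/3*e1)*w = 4/9 - 1/3*e1.
Sum: 59/72 + 1/6*e1; translating back through the correspondence:
Answer: 59/72 + 1/6*i


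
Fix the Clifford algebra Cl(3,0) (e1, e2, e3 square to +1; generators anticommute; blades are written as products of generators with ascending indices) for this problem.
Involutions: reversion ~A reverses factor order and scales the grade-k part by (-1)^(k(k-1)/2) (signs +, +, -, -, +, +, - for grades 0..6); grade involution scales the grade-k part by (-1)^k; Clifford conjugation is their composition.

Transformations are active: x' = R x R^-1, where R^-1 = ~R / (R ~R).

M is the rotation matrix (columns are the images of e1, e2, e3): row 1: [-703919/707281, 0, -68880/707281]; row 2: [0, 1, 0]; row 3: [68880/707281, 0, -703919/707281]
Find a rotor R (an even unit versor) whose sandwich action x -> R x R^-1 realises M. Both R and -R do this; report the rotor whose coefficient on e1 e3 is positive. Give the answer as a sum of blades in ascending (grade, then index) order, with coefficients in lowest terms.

Method: write R = a + b12*e1 e2 + b13*e1 e3 + b23*e2 e3 with a^2 + b12^2 + b13^2 + b23^2 = 1 (so R^-1 = ~R). Expanding the columns R e_j ~R gives tr M = 4a^2 - 1 and, from the antisymmetric part, M21 - M12 = -4a*b12, M13 - M31 = 4a*b13, M32 - M23 = -4a*b23.
Here tr M = -700557/707281, so a^2 = (1 + tr M)/4 = 1681/707281 and a = ±41/841. Taking a = 41/841: M21 - M12 = 0, M13 - M31 = -137760/707281, M32 - M23 = 0, giving b12 = 0, b13 = -840/841, b23 = 0, i.e. R = 41/841 - 840/841*e1 e3.
Its e1 e3 coefficient is negative, so report the other preimage -R.
Answer: -41/841 + 840/841*e1 e3. Sheet selection: the two-to-one cover makes ±R indistinguishable at the matrix level (trace -700557/707281), so uniqueness comes from the required sign on e1 e3.


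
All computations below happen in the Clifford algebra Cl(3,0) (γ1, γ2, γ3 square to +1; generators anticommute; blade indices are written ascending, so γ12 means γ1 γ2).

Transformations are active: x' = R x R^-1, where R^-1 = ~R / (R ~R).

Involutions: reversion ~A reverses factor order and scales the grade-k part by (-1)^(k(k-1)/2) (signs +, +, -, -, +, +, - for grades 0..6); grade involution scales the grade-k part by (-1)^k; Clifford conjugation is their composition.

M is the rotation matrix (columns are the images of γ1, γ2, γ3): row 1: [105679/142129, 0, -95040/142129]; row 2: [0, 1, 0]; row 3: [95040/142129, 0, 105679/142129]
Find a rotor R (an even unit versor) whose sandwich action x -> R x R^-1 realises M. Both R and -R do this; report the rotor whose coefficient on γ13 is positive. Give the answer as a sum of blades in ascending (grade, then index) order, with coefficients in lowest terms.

Method: write R = a + b12*γ12 + b13*γ13 + b23*γ23 with a^2 + b12^2 + b13^2 + b23^2 = 1 (so R^-1 = ~R). Expanding the columns R e_j ~R gives tr M = 4a^2 - 1 and, from the antisymmetric part, M21 - M12 = -4a*b12, M13 - M31 = 4a*b13, M32 - M23 = -4a*b23.
Here tr M = 353487/142129, so a^2 = (1 + tr M)/4 = 123904/142129 and a = ±352/377. Taking a = 352/377: M21 - M12 = 0, M13 - M31 = -190080/142129, M32 - M23 = 0, giving b12 = 0, b13 = -135/377, b23 = 0, i.e. R = 352/377 - 135/377*γ13.
Its γ13 coefficient is negative, so report the other preimage -R.
Answer: -352/377 + 135/377*γ13. Sheet selection: the two-to-one cover makes ±R indistinguishable at the matrix level (trace 353487/142129), so uniqueness comes from the required sign on γ13.
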